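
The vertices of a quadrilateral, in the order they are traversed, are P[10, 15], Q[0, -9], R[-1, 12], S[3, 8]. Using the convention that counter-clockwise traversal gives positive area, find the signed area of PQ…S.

Cross-terms: -90, -9, -44, -35  ⇒  Σ = -178
Signed area = Σ/2 = -89 (negative ⇒ clockwise traversal).

-89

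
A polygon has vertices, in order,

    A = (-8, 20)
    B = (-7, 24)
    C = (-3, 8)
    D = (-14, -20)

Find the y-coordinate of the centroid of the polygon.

Apply the shoelace formula. First the cross-terms c_i = x_i·y_{i+1} − x_{i+1}·y_i:
  -52, 16, 172, -440  ⇒  2A = -304, A = -152.
Then Σ (y_i + y_{i+1})·c_i = -3840, so ȳ = -3840 / (6·(-152)) = 80/19.

80/19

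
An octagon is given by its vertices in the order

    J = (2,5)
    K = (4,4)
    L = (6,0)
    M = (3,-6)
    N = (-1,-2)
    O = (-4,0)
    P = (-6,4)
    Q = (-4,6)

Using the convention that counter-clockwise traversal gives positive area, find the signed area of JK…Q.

Cross-terms: -12, -24, -36, -12, -8, -16, -20, -32  ⇒  Σ = -160
Signed area = Σ/2 = -80 (negative ⇒ clockwise traversal).

-80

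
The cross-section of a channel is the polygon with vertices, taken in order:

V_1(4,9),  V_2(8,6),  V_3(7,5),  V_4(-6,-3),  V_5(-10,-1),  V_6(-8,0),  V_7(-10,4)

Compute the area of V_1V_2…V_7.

105.5

Apply the shoelace (surveyor's) formula: 2A = Σ (x_i·y_{i+1} − x_{i+1}·y_i), indices taken mod 7.
V_1→V_2: (4)(6) − (8)(9) = -48
V_2→V_3: (8)(5) − (7)(6) = -2
V_3→V_4: (7)(-3) − (-6)(5) = 9
V_4→V_5: (-6)(-1) − (-10)(-3) = -24
V_5→V_6: (-10)(0) − (-8)(-1) = -8
V_6→V_7: (-8)(4) − (-10)(0) = -32
V_7→V_1: (-10)(9) − (4)(4) = -106
Σ = -211
Area = |Σ|/2 = 105.5.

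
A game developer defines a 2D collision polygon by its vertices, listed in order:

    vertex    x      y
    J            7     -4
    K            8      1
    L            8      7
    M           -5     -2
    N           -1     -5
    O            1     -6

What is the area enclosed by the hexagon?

89

Σ = (39) + (48) + (19) + (23) + (11) + (38) = 178
Area = |Σ|/2 = 89.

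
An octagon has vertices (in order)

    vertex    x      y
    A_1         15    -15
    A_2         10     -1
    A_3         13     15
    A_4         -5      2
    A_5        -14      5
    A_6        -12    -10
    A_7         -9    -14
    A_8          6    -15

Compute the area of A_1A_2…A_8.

Apply the shoelace (surveyor's) formula: 2A = Σ (x_i·y_{i+1} − x_{i+1}·y_i), indices taken mod 8.
Cross-terms: 135, 163, 101, 3, 200, 78, 219, 135  ⇒  Σ = 1034
Area = |Σ|/2 = 517.

517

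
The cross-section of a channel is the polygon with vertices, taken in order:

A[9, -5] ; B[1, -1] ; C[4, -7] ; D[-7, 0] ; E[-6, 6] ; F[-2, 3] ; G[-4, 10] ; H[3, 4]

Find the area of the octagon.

A→B: (9)(-1) − (1)(-5) = -4
B→C: (1)(-7) − (4)(-1) = -3
C→D: (4)(0) − (-7)(-7) = -49
D→E: (-7)(6) − (-6)(0) = -42
E→F: (-6)(3) − (-2)(6) = -6
F→G: (-2)(10) − (-4)(3) = -8
G→H: (-4)(4) − (3)(10) = -46
H→A: (3)(-5) − (9)(4) = -51
Σ = -209
Area = |Σ|/2 = 104.5.

104.5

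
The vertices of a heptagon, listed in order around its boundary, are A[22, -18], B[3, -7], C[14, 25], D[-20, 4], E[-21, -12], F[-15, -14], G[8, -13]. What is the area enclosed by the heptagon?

Apply the surveyor's formula: 2A = Σ (x_i·y_{i+1} − x_{i+1}·y_i), indices taken mod 7.
Σ = (-100) + (173) + (556) + (324) + (114) + (307) + (142) = 1516
Area = |Σ|/2 = 758.

758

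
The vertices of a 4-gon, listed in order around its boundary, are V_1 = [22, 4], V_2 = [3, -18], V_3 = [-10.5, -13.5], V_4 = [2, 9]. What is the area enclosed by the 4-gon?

447.5

Apply the surveyor's formula: 2A = Σ (x_i·y_{i+1} − x_{i+1}·y_i), indices taken mod 4.
V_1→V_2: (22)(-18) − (3)(4) = -408
V_2→V_3: (3)(-13.5) − (-10.5)(-18) = -229.5
V_3→V_4: (-10.5)(9) − (2)(-13.5) = -67.5
V_4→V_1: (2)(4) − (22)(9) = -190
Σ = -895
Area = |Σ|/2 = 447.5.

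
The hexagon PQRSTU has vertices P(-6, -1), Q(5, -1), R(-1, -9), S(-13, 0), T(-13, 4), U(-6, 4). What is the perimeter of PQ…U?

52

|PQ| = √((11)² + (0)²) = √121 = 11
|QR| = √((-6)² + (-8)²) = √100 = 10
|RS| = √((-12)² + (9)²) = √225 = 15
|ST| = √((0)² + (4)²) = √16 = 4
|TU| = √((7)² + (0)²) = √49 = 7
|UP| = √((0)² + (-5)²) = √25 = 5
Perimeter = 11 + 10 + 15 + 4 + 7 + 5 = 52.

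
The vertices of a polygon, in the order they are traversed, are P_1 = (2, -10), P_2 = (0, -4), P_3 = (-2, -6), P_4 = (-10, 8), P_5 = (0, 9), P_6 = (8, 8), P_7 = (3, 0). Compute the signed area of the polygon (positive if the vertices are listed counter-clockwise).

Apply the shoelace formula: 2A = Σ (x_i·y_{i+1} − x_{i+1}·y_i), indices taken mod 7.
Cross-terms: -8, -8, -76, -90, -72, -24, -30  ⇒  Σ = -308
Signed area = Σ/2 = -154 (negative ⇒ clockwise traversal).

-154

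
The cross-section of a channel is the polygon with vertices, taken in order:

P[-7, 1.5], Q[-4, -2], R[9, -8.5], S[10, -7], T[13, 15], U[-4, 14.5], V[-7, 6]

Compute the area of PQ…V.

346.25

Cross-terms: 20, 52, 22, 241, 248.5, 77.5, 31.5  ⇒  Σ = 692.5
Area = |Σ|/2 = 346.25.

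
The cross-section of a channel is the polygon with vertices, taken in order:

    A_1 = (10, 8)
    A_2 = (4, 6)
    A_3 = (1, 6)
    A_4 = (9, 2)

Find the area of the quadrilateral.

Apply the shoelace (surveyor's) formula: 2A = Σ (x_i·y_{i+1} − x_{i+1}·y_i), indices taken mod 4.
A_1→A_2: (10)(6) − (4)(8) = 28
A_2→A_3: (4)(6) − (1)(6) = 18
A_3→A_4: (1)(2) − (9)(6) = -52
A_4→A_1: (9)(8) − (10)(2) = 52
Σ = 46
Area = |Σ|/2 = 23.

23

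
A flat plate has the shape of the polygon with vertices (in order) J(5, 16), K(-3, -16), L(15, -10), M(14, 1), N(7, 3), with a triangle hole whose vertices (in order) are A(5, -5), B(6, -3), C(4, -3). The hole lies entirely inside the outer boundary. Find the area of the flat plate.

Outer boundary:
Apply the shoelace formula: 2A = Σ (x_i·y_{i+1} − x_{i+1}·y_i), indices taken mod 5.
J→K: (5)(-16) − (-3)(16) = -32
K→L: (-3)(-10) − (15)(-16) = 270
L→M: (15)(1) − (14)(-10) = 155
M→N: (14)(3) − (7)(1) = 35
N→J: (7)(16) − (5)(3) = 97
Σ = 525
Area = |Σ|/2 = 262.5.
Hole:
Apply Gauss's area formula: 2A = Σ (x_i·y_{i+1} − x_{i+1}·y_i), indices taken mod 3.
A→B: (5)(-3) − (6)(-5) = 15
B→C: (6)(-3) − (4)(-3) = -6
C→A: (4)(-5) − (5)(-3) = -5
Σ = 4
Area = |Σ|/2 = 2.
Net area = 262.5 − 2 = 260.5.

260.5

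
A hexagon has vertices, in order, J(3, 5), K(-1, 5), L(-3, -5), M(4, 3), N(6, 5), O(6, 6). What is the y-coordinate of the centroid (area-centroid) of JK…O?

392/213

Apply the shoelace formula. First the cross-terms c_i = x_i·y_{i+1} − x_{i+1}·y_i:
  20, 20, 11, 2, 6, 12  ⇒  2A = 71, A = 35.5.
Then Σ (y_i + y_{i+1})·c_i = 392, so ȳ = 392 / (6·35.5) = 392/213.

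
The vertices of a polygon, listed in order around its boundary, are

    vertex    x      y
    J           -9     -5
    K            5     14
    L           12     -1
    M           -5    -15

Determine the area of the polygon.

284.5

Apply the shoelace (surveyor's) formula: 2A = Σ (x_i·y_{i+1} − x_{i+1}·y_i), indices taken mod 4.
Σ = (-101) + (-173) + (-185) + (-110) = -569
Area = |Σ|/2 = 284.5.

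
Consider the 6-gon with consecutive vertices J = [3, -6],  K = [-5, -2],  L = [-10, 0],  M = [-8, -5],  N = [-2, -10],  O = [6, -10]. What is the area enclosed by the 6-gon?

Apply the surveyor's formula: 2A = Σ (x_i·y_{i+1} − x_{i+1}·y_i), indices taken mod 6.
J→K: (3)(-2) − (-5)(-6) = -36
K→L: (-5)(0) − (-10)(-2) = -20
L→M: (-10)(-5) − (-8)(0) = 50
M→N: (-8)(-10) − (-2)(-5) = 70
N→O: (-2)(-10) − (6)(-10) = 80
O→J: (6)(-6) − (3)(-10) = -6
Σ = 138
Area = |Σ|/2 = 69.

69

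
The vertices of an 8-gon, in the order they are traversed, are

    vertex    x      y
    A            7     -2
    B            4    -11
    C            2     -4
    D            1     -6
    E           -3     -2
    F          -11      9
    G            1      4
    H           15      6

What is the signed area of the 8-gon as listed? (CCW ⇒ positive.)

-159.5

Apply the surveyor's formula: 2A = Σ (x_i·y_{i+1} − x_{i+1}·y_i), indices taken mod 8.
A→B: (7)(-11) − (4)(-2) = -69
B→C: (4)(-4) − (2)(-11) = 6
C→D: (2)(-6) − (1)(-4) = -8
D→E: (1)(-2) − (-3)(-6) = -20
E→F: (-3)(9) − (-11)(-2) = -49
F→G: (-11)(4) − (1)(9) = -53
G→H: (1)(6) − (15)(4) = -54
H→A: (15)(-2) − (7)(6) = -72
Σ = -319
Signed area = Σ/2 = -159.5 (negative ⇒ clockwise traversal).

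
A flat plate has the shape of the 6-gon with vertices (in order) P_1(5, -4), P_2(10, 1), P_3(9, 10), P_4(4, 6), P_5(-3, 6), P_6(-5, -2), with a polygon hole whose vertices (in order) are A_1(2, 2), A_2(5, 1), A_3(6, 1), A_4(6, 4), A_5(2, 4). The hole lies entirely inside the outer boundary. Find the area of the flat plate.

118.5

Outer boundary:
Apply the shoelace formula: 2A = Σ (x_i·y_{i+1} − x_{i+1}·y_i), indices taken mod 6.
Σ = (45) + (91) + (14) + (42) + (36) + (30) = 258
Area = |Σ|/2 = 129.
Hole:
Apply the shoelace formula: 2A = Σ (x_i·y_{i+1} − x_{i+1}·y_i), indices taken mod 5.
Cross-terms: -8, -1, 18, 16, -4  ⇒  Σ = 21
Area = |Σ|/2 = 10.5.
Net area = 129 − 10.5 = 118.5.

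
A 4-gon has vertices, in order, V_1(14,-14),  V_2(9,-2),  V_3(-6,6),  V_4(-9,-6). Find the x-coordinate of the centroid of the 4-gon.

52/33

Apply Gauss's area formula. First the cross-terms c_i = x_i·y_{i+1} − x_{i+1}·y_i:
  98, 42, 90, 210  ⇒  2A = 440, A = 220.
Then Σ (x_i + x_{i+1})·c_i = 2080, so x̄ = 2080 / (6·220) = 52/33.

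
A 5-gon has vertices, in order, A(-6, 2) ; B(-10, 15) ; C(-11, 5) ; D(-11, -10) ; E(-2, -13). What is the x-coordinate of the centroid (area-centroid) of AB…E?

-1956/251

Apply the shoelace formula. First the cross-terms c_i = x_i·y_{i+1} − x_{i+1}·y_i:
  -70, 115, 165, 123, -82  ⇒  2A = 251, A = 125.5.
Then Σ (x_i + x_{i+1})·c_i = -5868, so x̄ = -5868 / (6·125.5) = -1956/251.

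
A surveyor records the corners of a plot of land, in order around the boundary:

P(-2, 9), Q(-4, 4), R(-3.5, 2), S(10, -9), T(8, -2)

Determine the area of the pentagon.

82.75

Σ = (28) + (6) + (11.5) + (52) + (68) = 165.5
Area = |Σ|/2 = 82.75.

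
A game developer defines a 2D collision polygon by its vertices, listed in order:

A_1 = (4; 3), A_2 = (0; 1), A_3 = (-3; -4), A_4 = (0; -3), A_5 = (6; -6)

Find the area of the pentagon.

38

Σ = (4) + (3) + (9) + (18) + (42) = 76
Area = |Σ|/2 = 38.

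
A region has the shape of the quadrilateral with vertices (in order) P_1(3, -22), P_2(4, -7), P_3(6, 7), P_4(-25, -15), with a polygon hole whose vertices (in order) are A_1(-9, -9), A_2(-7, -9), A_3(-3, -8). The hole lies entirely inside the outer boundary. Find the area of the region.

407.5

Outer boundary:
Cross-terms: 67, 70, 85, 595  ⇒  Σ = 817
Area = |Σ|/2 = 408.5.
Hole:
Apply the surveyor's formula: 2A = Σ (x_i·y_{i+1} − x_{i+1}·y_i), indices taken mod 3.
Cross-terms: 18, 29, -45  ⇒  Σ = 2
Area = |Σ|/2 = 1.
Net area = 408.5 − 1 = 407.5.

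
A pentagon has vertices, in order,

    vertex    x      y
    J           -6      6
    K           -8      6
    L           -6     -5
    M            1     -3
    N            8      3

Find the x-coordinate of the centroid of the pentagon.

Apply the surveyor's formula. First the cross-terms c_i = x_i·y_{i+1} − x_{i+1}·y_i:
  12, 76, 23, 27, 66  ⇒  2A = 204, A = 102.
Then Σ (x_i + x_{i+1})·c_i = -972, so x̄ = -972 / (6·102) = -27/17.

-27/17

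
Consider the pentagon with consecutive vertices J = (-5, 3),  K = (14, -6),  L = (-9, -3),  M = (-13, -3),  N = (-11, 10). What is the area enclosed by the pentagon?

Cross-terms: -12, -96, -12, -163, 17  ⇒  Σ = -266
Area = |Σ|/2 = 133.

133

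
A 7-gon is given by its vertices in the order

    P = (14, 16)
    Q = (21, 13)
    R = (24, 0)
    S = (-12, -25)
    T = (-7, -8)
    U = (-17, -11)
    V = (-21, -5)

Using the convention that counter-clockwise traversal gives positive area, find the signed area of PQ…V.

-808

Apply the shoelace formula: 2A = Σ (x_i·y_{i+1} − x_{i+1}·y_i), indices taken mod 7.
Cross-terms: -154, -312, -600, -79, -59, -146, -266  ⇒  Σ = -1616
Signed area = Σ/2 = -808 (negative ⇒ clockwise traversal).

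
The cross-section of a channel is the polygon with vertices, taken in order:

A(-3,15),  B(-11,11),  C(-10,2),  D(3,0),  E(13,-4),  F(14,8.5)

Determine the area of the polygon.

302

Apply the shoelace formula: 2A = Σ (x_i·y_{i+1} − x_{i+1}·y_i), indices taken mod 6.
Cross-terms: 132, 88, -6, -12, 166.5, 235.5  ⇒  Σ = 604
Area = |Σ|/2 = 302.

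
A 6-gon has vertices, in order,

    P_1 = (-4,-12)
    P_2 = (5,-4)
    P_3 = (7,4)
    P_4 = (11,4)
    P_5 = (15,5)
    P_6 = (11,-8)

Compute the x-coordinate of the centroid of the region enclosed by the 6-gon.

Apply Gauss's area formula. First the cross-terms c_i = x_i·y_{i+1} − x_{i+1}·y_i:
  76, 48, -16, -5, -175, -164  ⇒  2A = -236, A = -118.
Then Σ (x_i + x_{i+1})·c_i = -5464, so x̄ = -5464 / (6·(-118)) = 1366/177.

1366/177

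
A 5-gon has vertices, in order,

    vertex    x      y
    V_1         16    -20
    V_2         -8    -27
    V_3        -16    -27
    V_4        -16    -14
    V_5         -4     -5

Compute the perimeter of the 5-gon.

|V_1V_2| = √((-24)² + (-7)²) = √625 = 25
|V_2V_3| = √((-8)² + (0)²) = √64 = 8
|V_3V_4| = √((0)² + (13)²) = √169 = 13
|V_4V_5| = √((12)² + (9)²) = √225 = 15
|V_5V_1| = √((20)² + (-15)²) = √625 = 25
Perimeter = 25 + 8 + 13 + 15 + 25 = 86.

86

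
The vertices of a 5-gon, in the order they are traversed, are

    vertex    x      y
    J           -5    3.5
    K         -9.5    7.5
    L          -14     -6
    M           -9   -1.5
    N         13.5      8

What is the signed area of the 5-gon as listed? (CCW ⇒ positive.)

80.125

Apply Gauss's area formula: 2A = Σ (x_i·y_{i+1} − x_{i+1}·y_i), indices taken mod 5.
J→K: (-5)(7.5) − (-9.5)(3.5) = -4.25
K→L: (-9.5)(-6) − (-14)(7.5) = 162
L→M: (-14)(-1.5) − (-9)(-6) = -33
M→N: (-9)(8) − (13.5)(-1.5) = -51.75
N→J: (13.5)(3.5) − (-5)(8) = 87.25
Σ = 160.25
Signed area = Σ/2 = 80.125 (positive ⇒ counter-clockwise traversal).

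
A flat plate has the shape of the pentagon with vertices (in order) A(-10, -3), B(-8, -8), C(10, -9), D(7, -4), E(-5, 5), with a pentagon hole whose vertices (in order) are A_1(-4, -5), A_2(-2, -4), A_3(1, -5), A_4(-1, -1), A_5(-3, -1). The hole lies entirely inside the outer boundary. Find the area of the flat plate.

144

Outer boundary:
A→B: (-10)(-8) − (-8)(-3) = 56
B→C: (-8)(-9) − (10)(-8) = 152
C→D: (10)(-4) − (7)(-9) = 23
D→E: (7)(5) − (-5)(-4) = 15
E→A: (-5)(-3) − (-10)(5) = 65
Σ = 311
Area = |Σ|/2 = 155.5.
Hole:
Σ = (6) + (14) + (-6) + (-2) + (11) = 23
Area = |Σ|/2 = 11.5.
Net area = 155.5 − 11.5 = 144.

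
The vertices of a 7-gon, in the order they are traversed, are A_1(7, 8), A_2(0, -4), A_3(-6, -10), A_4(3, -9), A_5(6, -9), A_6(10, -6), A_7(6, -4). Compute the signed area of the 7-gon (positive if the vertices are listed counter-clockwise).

92.5

Apply the surveyor's formula: 2A = Σ (x_i·y_{i+1} − x_{i+1}·y_i), indices taken mod 7.
Σ = (-28) + (-24) + (84) + (27) + (54) + (-4) + (76) = 185
Signed area = Σ/2 = 92.5 (positive ⇒ counter-clockwise traversal).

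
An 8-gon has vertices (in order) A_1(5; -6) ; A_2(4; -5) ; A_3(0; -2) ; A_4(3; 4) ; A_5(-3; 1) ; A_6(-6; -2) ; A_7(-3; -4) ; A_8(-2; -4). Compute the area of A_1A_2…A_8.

39

Apply Gauss's area formula: 2A = Σ (x_i·y_{i+1} − x_{i+1}·y_i), indices taken mod 8.
Σ = (-1) + (-8) + (6) + (15) + (12) + (18) + (4) + (32) = 78
Area = |Σ|/2 = 39.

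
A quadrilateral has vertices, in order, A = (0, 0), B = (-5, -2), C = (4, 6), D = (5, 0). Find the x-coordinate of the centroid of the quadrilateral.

62/39

Apply the surveyor's formula. First the cross-terms c_i = x_i·y_{i+1} − x_{i+1}·y_i:
  0, -22, -30, 0  ⇒  2A = -52, A = -26.
Then Σ (x_i + x_{i+1})·c_i = -248, so x̄ = -248 / (6·(-26)) = 62/39.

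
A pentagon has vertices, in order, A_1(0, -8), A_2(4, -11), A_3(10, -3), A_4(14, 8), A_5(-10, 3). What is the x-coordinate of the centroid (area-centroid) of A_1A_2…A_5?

Apply the shoelace (surveyor's) formula. First the cross-terms c_i = x_i·y_{i+1} − x_{i+1}·y_i:
  32, 98, 122, 122, 80  ⇒  2A = 454, A = 227.
Then Σ (x_i + x_{i+1})·c_i = 4116, so x̄ = 4116 / (6·227) = 686/227.

686/227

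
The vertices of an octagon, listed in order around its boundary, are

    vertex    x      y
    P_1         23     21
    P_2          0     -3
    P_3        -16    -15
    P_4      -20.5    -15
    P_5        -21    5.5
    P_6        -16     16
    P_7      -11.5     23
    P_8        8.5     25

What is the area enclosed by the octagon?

Σ = (-69) + (-48) + (-67.5) + (-427.75) + (-248) + (-184) + (-483) + (-396.5) = -1923.75
Area = |Σ|/2 = 961.875.

961.875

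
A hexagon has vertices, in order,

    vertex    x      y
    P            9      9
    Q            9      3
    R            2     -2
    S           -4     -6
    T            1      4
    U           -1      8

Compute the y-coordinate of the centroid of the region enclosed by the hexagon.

575/177

Apply the shoelace formula. First the cross-terms c_i = x_i·y_{i+1} − x_{i+1}·y_i:
  -54, -24, -20, -10, 12, -81  ⇒  2A = -177, A = -88.5.
Then Σ (y_i + y_{i+1})·c_i = -1725, so ȳ = -1725 / (6·(-88.5)) = 575/177.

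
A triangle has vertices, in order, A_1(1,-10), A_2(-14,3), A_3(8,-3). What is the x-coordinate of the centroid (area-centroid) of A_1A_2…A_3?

-5/3

Apply the surveyor's formula. First the cross-terms c_i = x_i·y_{i+1} − x_{i+1}·y_i:
  -137, 18, -77  ⇒  2A = -196, A = -98.
Then Σ (x_i + x_{i+1})·c_i = 980, so x̄ = 980 / (6·(-98)) = -5/3.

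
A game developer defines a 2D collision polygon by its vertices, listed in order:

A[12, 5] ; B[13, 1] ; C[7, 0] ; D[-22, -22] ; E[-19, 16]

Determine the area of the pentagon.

Apply the surveyor's formula: 2A = Σ (x_i·y_{i+1} − x_{i+1}·y_i), indices taken mod 5.
A→B: (12)(1) − (13)(5) = -53
B→C: (13)(0) − (7)(1) = -7
C→D: (7)(-22) − (-22)(0) = -154
D→E: (-22)(16) − (-19)(-22) = -770
E→A: (-19)(5) − (12)(16) = -287
Σ = -1271
Area = |Σ|/2 = 635.5.

635.5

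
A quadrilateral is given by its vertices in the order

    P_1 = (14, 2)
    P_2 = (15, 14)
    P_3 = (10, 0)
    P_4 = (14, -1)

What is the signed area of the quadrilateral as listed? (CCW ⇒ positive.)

Cross-terms: 166, -140, -10, 42  ⇒  Σ = 58
Signed area = Σ/2 = 29 (positive ⇒ counter-clockwise traversal).

29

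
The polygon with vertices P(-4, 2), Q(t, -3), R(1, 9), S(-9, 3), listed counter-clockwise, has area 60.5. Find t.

Write out the shoelace sum; only the two edges meeting at Q involve t:
2·Area = [((-4)·(-3) − t·2) + (t·9 − 1·(-3))] + 78
       = 7·t + 93 = 121
⇒ t = 4.

4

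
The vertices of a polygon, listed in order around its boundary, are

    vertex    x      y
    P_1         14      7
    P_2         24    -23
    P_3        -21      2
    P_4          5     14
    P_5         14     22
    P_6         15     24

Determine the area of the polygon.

Σ = (-490) + (-435) + (-304) + (-86) + (6) + (-231) = -1540
Area = |Σ|/2 = 770.

770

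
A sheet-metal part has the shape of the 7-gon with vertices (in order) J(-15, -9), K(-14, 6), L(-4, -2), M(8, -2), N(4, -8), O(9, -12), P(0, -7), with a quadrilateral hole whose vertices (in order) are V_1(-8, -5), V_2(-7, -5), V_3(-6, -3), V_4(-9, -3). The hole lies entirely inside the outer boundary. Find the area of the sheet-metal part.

166

Outer boundary:
Apply the surveyor's formula: 2A = Σ (x_i·y_{i+1} − x_{i+1}·y_i), indices taken mod 7.
Σ = (-216) + (52) + (24) + (-56) + (24) + (-63) + (-105) = -340
Area = |Σ|/2 = 170.
Hole:
Σ = (5) + (-9) + (-9) + (21) = 8
Area = |Σ|/2 = 4.
Net area = 170 − 4 = 166.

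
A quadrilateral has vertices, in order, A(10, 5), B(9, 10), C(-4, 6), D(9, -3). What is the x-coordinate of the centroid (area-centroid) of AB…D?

5

Apply Gauss's area formula. First the cross-terms c_i = x_i·y_{i+1} − x_{i+1}·y_i:
  55, 94, -42, 75  ⇒  2A = 182, A = 91.
Then Σ (x_i + x_{i+1})·c_i = 2730, so x̄ = 2730 / (6·91) = 5.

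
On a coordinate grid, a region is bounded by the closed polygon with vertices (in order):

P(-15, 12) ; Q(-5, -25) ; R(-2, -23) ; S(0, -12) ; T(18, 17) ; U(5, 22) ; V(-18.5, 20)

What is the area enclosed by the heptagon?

P→Q: (-15)(-25) − (-5)(12) = 435
Q→R: (-5)(-23) − (-2)(-25) = 65
R→S: (-2)(-12) − (0)(-23) = 24
S→T: (0)(17) − (18)(-12) = 216
T→U: (18)(22) − (5)(17) = 311
U→V: (5)(20) − (-18.5)(22) = 507
V→P: (-18.5)(12) − (-15)(20) = 78
Σ = 1636
Area = |Σ|/2 = 818.

818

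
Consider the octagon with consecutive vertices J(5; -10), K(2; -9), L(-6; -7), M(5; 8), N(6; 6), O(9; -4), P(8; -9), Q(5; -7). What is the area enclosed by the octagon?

Cross-terms: -25, -68, -13, -18, -78, -49, -11, -15  ⇒  Σ = -277
Area = |Σ|/2 = 138.5.

138.5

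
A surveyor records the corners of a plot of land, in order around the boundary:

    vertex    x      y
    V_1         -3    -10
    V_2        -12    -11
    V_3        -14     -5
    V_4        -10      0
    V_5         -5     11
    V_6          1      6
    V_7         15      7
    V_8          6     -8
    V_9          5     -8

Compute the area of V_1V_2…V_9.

Apply the surveyor's formula: 2A = Σ (x_i·y_{i+1} − x_{i+1}·y_i), indices taken mod 9.
V_1→V_2: (-3)(-11) − (-12)(-10) = -87
V_2→V_3: (-12)(-5) − (-14)(-11) = -94
V_3→V_4: (-14)(0) − (-10)(-5) = -50
V_4→V_5: (-10)(11) − (-5)(0) = -110
V_5→V_6: (-5)(6) − (1)(11) = -41
V_6→V_7: (1)(7) − (15)(6) = -83
V_7→V_8: (15)(-8) − (6)(7) = -162
V_8→V_9: (6)(-8) − (5)(-8) = -8
V_9→V_1: (5)(-10) − (-3)(-8) = -74
Σ = -709
Area = |Σ|/2 = 354.5.

354.5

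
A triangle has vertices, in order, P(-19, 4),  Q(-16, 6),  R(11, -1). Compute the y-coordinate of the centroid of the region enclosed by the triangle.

Apply the surveyor's formula. First the cross-terms c_i = x_i·y_{i+1} − x_{i+1}·y_i:
  -50, -50, 25  ⇒  2A = -75, A = -37.5.
Then Σ (y_i + y_{i+1})·c_i = -675, so ȳ = -675 / (6·(-37.5)) = 3.

3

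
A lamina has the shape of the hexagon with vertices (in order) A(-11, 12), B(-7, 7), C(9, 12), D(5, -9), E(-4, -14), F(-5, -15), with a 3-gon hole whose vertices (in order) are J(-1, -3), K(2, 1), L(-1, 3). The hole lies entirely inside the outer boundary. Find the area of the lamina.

302

Outer boundary:
Σ = (7) + (-147) + (-141) + (-106) + (-10) + (-225) = -622
Area = |Σ|/2 = 311.
Hole:
Apply Gauss's area formula: 2A = Σ (x_i·y_{i+1} − x_{i+1}·y_i), indices taken mod 3.
Σ = (5) + (7) + (6) = 18
Area = |Σ|/2 = 9.
Net area = 311 − 9 = 302.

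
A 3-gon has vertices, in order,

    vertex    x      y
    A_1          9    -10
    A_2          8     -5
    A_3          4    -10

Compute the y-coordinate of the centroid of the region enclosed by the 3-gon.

Apply the shoelace (surveyor's) formula. First the cross-terms c_i = x_i·y_{i+1} − x_{i+1}·y_i:
  35, -60, 50  ⇒  2A = 25, A = 12.5.
Then Σ (y_i + y_{i+1})·c_i = -625, so ȳ = -625 / (6·12.5) = -25/3.

-25/3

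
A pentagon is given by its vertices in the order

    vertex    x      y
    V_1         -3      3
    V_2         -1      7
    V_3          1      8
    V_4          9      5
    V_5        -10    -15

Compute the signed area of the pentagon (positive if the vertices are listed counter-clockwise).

Apply the surveyor's formula: 2A = Σ (x_i·y_{i+1} − x_{i+1}·y_i), indices taken mod 5.
Σ = (-18) + (-15) + (-67) + (-85) + (-75) = -260
Signed area = Σ/2 = -130 (negative ⇒ clockwise traversal).

-130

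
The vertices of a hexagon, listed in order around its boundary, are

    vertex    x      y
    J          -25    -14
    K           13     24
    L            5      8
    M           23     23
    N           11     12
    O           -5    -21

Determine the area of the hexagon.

Apply the shoelace (surveyor's) formula: 2A = Σ (x_i·y_{i+1} − x_{i+1}·y_i), indices taken mod 6.
Cross-terms: -418, -16, -69, 23, -171, -455  ⇒  Σ = -1106
Area = |Σ|/2 = 553.

553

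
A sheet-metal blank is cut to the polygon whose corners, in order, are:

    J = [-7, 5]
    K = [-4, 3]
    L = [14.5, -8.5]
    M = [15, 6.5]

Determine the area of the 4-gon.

Apply the shoelace (surveyor's) formula: 2A = Σ (x_i·y_{i+1} − x_{i+1}·y_i), indices taken mod 4.
Cross-terms: -1, -9.5, 221.75, 120.5  ⇒  Σ = 331.75
Area = |Σ|/2 = 165.875.

165.875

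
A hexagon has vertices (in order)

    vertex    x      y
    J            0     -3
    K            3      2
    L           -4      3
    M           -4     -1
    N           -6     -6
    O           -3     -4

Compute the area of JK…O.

Apply the shoelace (surveyor's) formula: 2A = Σ (x_i·y_{i+1} − x_{i+1}·y_i), indices taken mod 6.
Σ = (9) + (17) + (16) + (18) + (6) + (9) = 75
Area = |Σ|/2 = 37.5.

37.5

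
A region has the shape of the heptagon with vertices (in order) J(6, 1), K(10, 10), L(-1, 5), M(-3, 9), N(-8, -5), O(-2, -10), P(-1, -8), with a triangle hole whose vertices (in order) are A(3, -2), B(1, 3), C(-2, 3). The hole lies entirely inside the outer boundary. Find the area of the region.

155.5

Outer boundary:
Apply the shoelace (surveyor's) formula: 2A = Σ (x_i·y_{i+1} − x_{i+1}·y_i), indices taken mod 7.
Σ = (50) + (60) + (6) + (87) + (70) + (6) + (47) = 326
Area = |Σ|/2 = 163.
Hole:
Apply the surveyor's formula: 2A = Σ (x_i·y_{i+1} − x_{i+1}·y_i), indices taken mod 3.
Σ = (11) + (9) + (-5) = 15
Area = |Σ|/2 = 7.5.
Net area = 163 − 7.5 = 155.5.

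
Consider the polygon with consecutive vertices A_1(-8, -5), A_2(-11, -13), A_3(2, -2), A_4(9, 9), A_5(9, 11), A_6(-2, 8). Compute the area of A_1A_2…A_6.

159.5

Apply the shoelace formula: 2A = Σ (x_i·y_{i+1} − x_{i+1}·y_i), indices taken mod 6.
Σ = (49) + (48) + (36) + (18) + (94) + (74) = 319
Area = |Σ|/2 = 159.5.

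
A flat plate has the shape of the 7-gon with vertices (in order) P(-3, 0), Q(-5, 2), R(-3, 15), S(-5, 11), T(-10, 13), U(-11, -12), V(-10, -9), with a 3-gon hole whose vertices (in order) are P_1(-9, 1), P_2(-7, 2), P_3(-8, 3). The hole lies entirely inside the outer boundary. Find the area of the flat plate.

Outer boundary:
Apply the surveyor's formula: 2A = Σ (x_i·y_{i+1} − x_{i+1}·y_i), indices taken mod 7.
Σ = (-6) + (-69) + (42) + (45) + (263) + (-21) + (-27) = 227
Area = |Σ|/2 = 113.5.
Hole:
Apply the shoelace formula: 2A = Σ (x_i·y_{i+1} − x_{i+1}·y_i), indices taken mod 3.
P_1→P_2: (-9)(2) − (-7)(1) = -11
P_2→P_3: (-7)(3) − (-8)(2) = -5
P_3→P_1: (-8)(1) − (-9)(3) = 19
Σ = 3
Area = |Σ|/2 = 1.5.
Net area = 113.5 − 1.5 = 112.

112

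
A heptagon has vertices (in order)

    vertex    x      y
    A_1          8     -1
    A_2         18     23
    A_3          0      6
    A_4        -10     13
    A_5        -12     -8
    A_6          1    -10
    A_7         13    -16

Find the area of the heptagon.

481.5

Apply the surveyor's formula: 2A = Σ (x_i·y_{i+1} − x_{i+1}·y_i), indices taken mod 7.
Σ = (202) + (108) + (60) + (236) + (128) + (114) + (115) = 963
Area = |Σ|/2 = 481.5.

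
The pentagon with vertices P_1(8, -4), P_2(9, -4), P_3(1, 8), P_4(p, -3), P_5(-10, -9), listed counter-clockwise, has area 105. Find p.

-3

Write out the shoelace sum; only the two edges meeting at P_4 involve p:
2·Area = [(1·(-3) − p·8) + (p·(-9) − (-10)·(-3))] + 192
       = -17·p + 159 = 210
⇒ p = -3.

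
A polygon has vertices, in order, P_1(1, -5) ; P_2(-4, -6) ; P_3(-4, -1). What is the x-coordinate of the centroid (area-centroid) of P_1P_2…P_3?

Apply the shoelace (surveyor's) formula. First the cross-terms c_i = x_i·y_{i+1} − x_{i+1}·y_i:
  -26, -20, 21  ⇒  2A = -25, A = -12.5.
Then Σ (x_i + x_{i+1})·c_i = 175, so x̄ = 175 / (6·(-12.5)) = -7/3.

-7/3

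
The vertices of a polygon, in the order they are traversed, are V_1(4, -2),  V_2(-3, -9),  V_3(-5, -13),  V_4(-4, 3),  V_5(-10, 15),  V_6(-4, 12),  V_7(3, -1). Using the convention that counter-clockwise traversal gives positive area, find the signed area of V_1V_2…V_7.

-119.5

Σ = (-42) + (-6) + (-67) + (-30) + (-60) + (-32) + (-2) = -239
Signed area = Σ/2 = -119.5 (negative ⇒ clockwise traversal).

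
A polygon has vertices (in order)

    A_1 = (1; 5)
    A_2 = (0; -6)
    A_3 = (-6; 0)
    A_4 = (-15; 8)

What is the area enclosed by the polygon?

86.5

Cross-terms: -6, -36, -48, -83  ⇒  Σ = -173
Area = |Σ|/2 = 86.5.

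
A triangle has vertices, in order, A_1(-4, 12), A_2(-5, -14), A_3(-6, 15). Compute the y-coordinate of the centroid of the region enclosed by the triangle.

Apply the shoelace (surveyor's) formula. First the cross-terms c_i = x_i·y_{i+1} − x_{i+1}·y_i:
  116, -159, -12  ⇒  2A = -55, A = -27.5.
Then Σ (y_i + y_{i+1})·c_i = -715, so ȳ = -715 / (6·(-27.5)) = 13/3.

13/3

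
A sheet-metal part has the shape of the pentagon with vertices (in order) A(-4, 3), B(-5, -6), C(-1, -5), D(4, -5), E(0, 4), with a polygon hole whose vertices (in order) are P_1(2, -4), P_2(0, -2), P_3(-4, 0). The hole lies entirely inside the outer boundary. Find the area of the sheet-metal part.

Outer boundary:
Σ = (39) + (19) + (25) + (16) + (16) = 115
Area = |Σ|/2 = 57.5.
Hole:
Apply Gauss's area formula: 2A = Σ (x_i·y_{i+1} − x_{i+1}·y_i), indices taken mod 3.
P_1→P_2: (2)(-2) − (0)(-4) = -4
P_2→P_3: (0)(0) − (-4)(-2) = -8
P_3→P_1: (-4)(-4) − (2)(0) = 16
Σ = 4
Area = |Σ|/2 = 2.
Net area = 57.5 − 2 = 55.5.

55.5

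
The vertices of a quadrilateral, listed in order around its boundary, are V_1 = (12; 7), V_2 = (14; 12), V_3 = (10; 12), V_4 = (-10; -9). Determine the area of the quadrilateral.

81

Σ = (46) + (48) + (30) + (38) = 162
Area = |Σ|/2 = 81.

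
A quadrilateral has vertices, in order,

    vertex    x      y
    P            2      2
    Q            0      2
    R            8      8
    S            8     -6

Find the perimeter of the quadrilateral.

36

|PQ| = √((-2)² + (0)²) = √4 = 2
|QR| = √((8)² + (6)²) = √100 = 10
|RS| = √((0)² + (-14)²) = √196 = 14
|SP| = √((-6)² + (8)²) = √100 = 10
Perimeter = 2 + 10 + 14 + 10 = 36.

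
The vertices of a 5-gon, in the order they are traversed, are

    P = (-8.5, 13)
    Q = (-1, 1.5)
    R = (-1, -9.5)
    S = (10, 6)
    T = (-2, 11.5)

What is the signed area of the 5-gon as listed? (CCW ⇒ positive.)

Cross-terms: 0.25, 11, 89, 127, 71.75  ⇒  Σ = 299
Signed area = Σ/2 = 149.5 (positive ⇒ counter-clockwise traversal).

149.5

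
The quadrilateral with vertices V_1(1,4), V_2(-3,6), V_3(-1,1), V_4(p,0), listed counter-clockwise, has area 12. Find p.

The doubled signed area Σ (x_i y_{i+1} − x_{i+1} y_i) is linear in p.
With p=0 it equals 21; the coefficient of p is 3 (from the two edges through V_4).
So 3·p + 21 = 2·12 = 24 ⇒ p = 1.

1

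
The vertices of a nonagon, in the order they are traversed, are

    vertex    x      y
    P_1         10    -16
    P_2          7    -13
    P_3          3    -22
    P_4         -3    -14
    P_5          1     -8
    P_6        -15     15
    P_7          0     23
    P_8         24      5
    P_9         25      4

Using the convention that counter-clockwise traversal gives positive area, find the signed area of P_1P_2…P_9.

-837

Σ = (-18) + (-115) + (-108) + (38) + (-105) + (-345) + (-552) + (-29) + (-440) = -1674
Signed area = Σ/2 = -837 (negative ⇒ clockwise traversal).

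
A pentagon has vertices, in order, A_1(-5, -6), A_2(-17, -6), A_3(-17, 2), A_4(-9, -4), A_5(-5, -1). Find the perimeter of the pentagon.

|A_1A_2| = √((-12)² + (0)²) = √144 = 12
|A_2A_3| = √((0)² + (8)²) = √64 = 8
|A_3A_4| = √((8)² + (-6)²) = √100 = 10
|A_4A_5| = √((4)² + (3)²) = √25 = 5
|A_5A_1| = √((0)² + (-5)²) = √25 = 5
Perimeter = 12 + 8 + 10 + 5 + 5 = 40.

40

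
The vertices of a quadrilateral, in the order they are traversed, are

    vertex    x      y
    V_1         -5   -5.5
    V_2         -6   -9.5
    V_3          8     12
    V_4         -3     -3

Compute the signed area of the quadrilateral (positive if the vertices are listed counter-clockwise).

16

Σ = (14.5) + (4) + (12) + (1.5) = 32
Signed area = Σ/2 = 16 (positive ⇒ counter-clockwise traversal).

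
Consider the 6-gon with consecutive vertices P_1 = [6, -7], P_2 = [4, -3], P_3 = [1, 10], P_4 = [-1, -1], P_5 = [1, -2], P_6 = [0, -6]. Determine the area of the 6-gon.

47.5

Apply the shoelace formula: 2A = Σ (x_i·y_{i+1} − x_{i+1}·y_i), indices taken mod 6.
Cross-terms: 10, 43, 9, 3, -6, 36  ⇒  Σ = 95
Area = |Σ|/2 = 47.5.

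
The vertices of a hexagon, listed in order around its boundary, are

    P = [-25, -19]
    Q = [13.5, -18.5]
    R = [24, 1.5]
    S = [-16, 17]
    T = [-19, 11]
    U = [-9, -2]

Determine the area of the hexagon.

1010.125

Σ = (719) + (464.25) + (432) + (147) + (137) + (121) = 2020.25
Area = |Σ|/2 = 1010.125.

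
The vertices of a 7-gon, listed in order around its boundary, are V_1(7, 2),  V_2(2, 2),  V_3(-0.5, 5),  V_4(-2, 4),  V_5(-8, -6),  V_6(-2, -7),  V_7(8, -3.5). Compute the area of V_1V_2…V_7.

Apply Gauss's area formula: 2A = Σ (x_i·y_{i+1} − x_{i+1}·y_i), indices taken mod 7.
Cross-terms: 10, 11, 8, 44, 44, 63, 40.5  ⇒  Σ = 220.5
Area = |Σ|/2 = 110.25.

110.25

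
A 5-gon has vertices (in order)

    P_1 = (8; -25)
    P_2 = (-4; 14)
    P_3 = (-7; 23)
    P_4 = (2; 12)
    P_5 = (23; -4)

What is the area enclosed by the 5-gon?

Apply the shoelace (surveyor's) formula: 2A = Σ (x_i·y_{i+1} − x_{i+1}·y_i), indices taken mod 5.
Σ = (12) + (6) + (-130) + (-284) + (-543) = -939
Area = |Σ|/2 = 469.5.

469.5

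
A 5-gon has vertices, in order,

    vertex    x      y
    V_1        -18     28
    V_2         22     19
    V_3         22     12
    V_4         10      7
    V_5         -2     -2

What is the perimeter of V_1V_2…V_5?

110

|V_1V_2| = √((40)² + (-9)²) = √1681 = 41
|V_2V_3| = √((0)² + (-7)²) = √49 = 7
|V_3V_4| = √((-12)² + (-5)²) = √169 = 13
|V_4V_5| = √((-12)² + (-9)²) = √225 = 15
|V_5V_1| = √((-16)² + (30)²) = √1156 = 34
Perimeter = 41 + 7 + 13 + 15 + 34 = 110.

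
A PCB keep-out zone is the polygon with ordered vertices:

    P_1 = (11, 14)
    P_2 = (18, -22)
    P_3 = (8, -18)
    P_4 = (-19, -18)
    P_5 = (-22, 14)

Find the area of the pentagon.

1126

Σ = (-494) + (-148) + (-486) + (-662) + (-462) = -2252
Area = |Σ|/2 = 1126.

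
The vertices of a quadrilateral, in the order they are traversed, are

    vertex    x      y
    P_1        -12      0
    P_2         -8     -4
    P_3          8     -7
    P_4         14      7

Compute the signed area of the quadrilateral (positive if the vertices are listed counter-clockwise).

Apply Gauss's area formula: 2A = Σ (x_i·y_{i+1} − x_{i+1}·y_i), indices taken mod 4.
Cross-terms: 48, 88, 154, 84  ⇒  Σ = 374
Signed area = Σ/2 = 187 (positive ⇒ counter-clockwise traversal).

187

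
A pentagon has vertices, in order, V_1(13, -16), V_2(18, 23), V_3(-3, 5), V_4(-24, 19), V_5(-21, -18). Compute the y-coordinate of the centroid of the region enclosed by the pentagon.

-326/255

Apply the surveyor's formula. First the cross-terms c_i = x_i·y_{i+1} − x_{i+1}·y_i:
  587, 159, 63, 831, 570  ⇒  2A = 2210, A = 1105.
Then Σ (y_i + y_{i+1})·c_i = -8476, so ȳ = -8476 / (6·1105) = -326/255.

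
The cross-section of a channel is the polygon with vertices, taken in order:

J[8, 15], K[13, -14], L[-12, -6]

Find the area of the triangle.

Apply Gauss's area formula: 2A = Σ (x_i·y_{i+1} − x_{i+1}·y_i), indices taken mod 3.
Σ = (-307) + (-246) + (-132) = -685
Area = |Σ|/2 = 342.5.

342.5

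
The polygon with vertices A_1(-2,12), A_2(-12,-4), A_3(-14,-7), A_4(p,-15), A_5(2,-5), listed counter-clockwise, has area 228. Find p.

The doubled signed area Σ (x_i y_{i+1} − x_{i+1} y_i) is linear in p.
With p=0 it equals 434; the coefficient of p is 2 (from the two edges through A_4).
So 2·p + 434 = 2·228 = 456 ⇒ p = 11.

11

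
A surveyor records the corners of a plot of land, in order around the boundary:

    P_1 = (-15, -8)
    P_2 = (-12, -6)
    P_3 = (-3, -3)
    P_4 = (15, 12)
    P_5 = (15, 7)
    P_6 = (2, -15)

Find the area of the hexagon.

Σ = (-6) + (18) + (9) + (-75) + (-239) + (-241) = -534
Area = |Σ|/2 = 267.

267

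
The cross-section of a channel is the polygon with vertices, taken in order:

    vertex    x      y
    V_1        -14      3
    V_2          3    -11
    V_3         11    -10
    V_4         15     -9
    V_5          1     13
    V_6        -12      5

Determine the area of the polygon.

Cross-terms: 145, 91, 51, 204, 161, 34  ⇒  Σ = 686
Area = |Σ|/2 = 343.

343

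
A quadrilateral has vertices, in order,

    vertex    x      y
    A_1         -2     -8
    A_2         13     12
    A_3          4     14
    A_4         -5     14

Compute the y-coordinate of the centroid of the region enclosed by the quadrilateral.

215/34

Apply the shoelace (surveyor's) formula. First the cross-terms c_i = x_i·y_{i+1} − x_{i+1}·y_i:
  80, 134, 126, 68  ⇒  2A = 408, A = 204.
Then Σ (y_i + y_{i+1})·c_i = 7740, so ȳ = 7740 / (6·204) = 215/34.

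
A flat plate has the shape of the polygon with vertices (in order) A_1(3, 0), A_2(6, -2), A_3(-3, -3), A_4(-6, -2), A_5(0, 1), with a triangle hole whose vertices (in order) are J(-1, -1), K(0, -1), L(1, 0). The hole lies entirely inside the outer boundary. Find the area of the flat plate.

Outer boundary:
Σ = (-6) + (-24) + (-12) + (-6) + (-3) = -51
Area = |Σ|/2 = 25.5.
Hole:
J→K: (-1)(-1) − (0)(-1) = 1
K→L: (0)(0) − (1)(-1) = 1
L→J: (1)(-1) − (-1)(0) = -1
Σ = 1
Area = |Σ|/2 = 0.5.
Net area = 25.5 − 0.5 = 25.

25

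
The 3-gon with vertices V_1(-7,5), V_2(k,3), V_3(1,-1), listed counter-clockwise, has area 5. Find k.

-6

The doubled signed area Σ (x_i y_{i+1} − x_{i+1} y_i) is linear in k.
With k=0 it equals -26; the coefficient of k is -6 (from the two edges through V_2).
So -6·k + -26 = 2·5 = 10 ⇒ k = -6.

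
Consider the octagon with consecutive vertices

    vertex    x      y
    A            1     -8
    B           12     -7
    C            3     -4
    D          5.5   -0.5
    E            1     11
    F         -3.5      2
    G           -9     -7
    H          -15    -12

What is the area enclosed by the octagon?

Σ = (89) + (-27) + (20.5) + (61) + (40.5) + (42.5) + (3) + (132) = 361.5
Area = |Σ|/2 = 180.75.

180.75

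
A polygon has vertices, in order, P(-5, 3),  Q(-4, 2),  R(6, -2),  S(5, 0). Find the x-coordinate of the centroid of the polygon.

28/23

Apply Gauss's area formula. First the cross-terms c_i = x_i·y_{i+1} − x_{i+1}·y_i:
  2, -4, 10, 15  ⇒  2A = 23, A = 11.5.
Then Σ (x_i + x_{i+1})·c_i = 84, so x̄ = 84 / (6·11.5) = 28/23.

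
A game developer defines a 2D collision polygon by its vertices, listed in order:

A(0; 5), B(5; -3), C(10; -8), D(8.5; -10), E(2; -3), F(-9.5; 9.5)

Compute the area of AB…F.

64.75

Apply the shoelace (surveyor's) formula: 2A = Σ (x_i·y_{i+1} − x_{i+1}·y_i), indices taken mod 6.
Σ = (-25) + (-10) + (-32) + (-5.5) + (-9.5) + (-47.5) = -129.5
Area = |Σ|/2 = 64.75.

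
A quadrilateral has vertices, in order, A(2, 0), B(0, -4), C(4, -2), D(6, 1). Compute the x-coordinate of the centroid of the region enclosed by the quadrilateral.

32/11

Apply the surveyor's formula. First the cross-terms c_i = x_i·y_{i+1} − x_{i+1}·y_i:
  -8, 16, 16, -2  ⇒  2A = 22, A = 11.
Then Σ (x_i + x_{i+1})·c_i = 192, so x̄ = 192 / (6·11) = 32/11.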